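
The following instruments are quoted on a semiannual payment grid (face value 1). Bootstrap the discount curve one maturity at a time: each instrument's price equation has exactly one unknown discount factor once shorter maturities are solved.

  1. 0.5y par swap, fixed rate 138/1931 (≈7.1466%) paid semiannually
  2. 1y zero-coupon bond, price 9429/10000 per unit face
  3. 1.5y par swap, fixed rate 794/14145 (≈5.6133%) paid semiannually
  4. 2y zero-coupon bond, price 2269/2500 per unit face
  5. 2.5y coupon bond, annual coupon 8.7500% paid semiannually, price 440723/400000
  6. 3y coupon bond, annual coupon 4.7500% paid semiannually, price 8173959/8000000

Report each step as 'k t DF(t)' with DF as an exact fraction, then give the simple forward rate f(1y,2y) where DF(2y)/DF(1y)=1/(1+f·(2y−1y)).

step 1 [0.5y] swap r/2=69/1931: DF=(1 − 69/1931·(0))/(1+69/1931) = 1931/2000 ≈ 0.965500
step 2 [1y] zero: DF = P = 9429/10000 ≈ 0.942900
step 3 [1.5y] swap r/2=397/14145: DF=(1 − 397/14145·(0.965500+0.942900))/(1+397/14145) = 4603/5000 ≈ 0.920600
step 4 [2y] zero: DF = P = 2269/2500 ≈ 0.907600
step 5 [2.5y] bond c/2=7/160: DF=(440723/400000 − 7/160·(0.965500+0.942900+0.920600+0.907600))/(1+7/160) = 899/1000 ≈ 0.899000
step 6 [3y] bond c/2=19/800: DF=(8173959/8000000 − 19/800·(0.965500+0.942900+0.920600+0.907600+0.899000))/(1+19/800) = 1781/2000 ≈ 0.890500

1 1/2 1931/2000
2 1 9429/10000
3 3/2 4603/5000
4 2 2269/2500
5 5/2 899/1000
6 3 1781/2000
f(1y,2y) = ((9429/10000)/(2269/2500) − 1)/(1) = 353/9076 ≈ 3.8894%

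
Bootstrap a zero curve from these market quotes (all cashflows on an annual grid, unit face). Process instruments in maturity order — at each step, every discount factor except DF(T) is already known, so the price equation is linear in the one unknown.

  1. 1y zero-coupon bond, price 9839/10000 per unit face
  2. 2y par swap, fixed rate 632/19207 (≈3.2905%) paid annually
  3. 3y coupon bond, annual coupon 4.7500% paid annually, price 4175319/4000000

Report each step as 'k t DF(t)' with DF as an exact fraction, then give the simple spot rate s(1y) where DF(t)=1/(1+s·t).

step 1 [1y] zero: DF = P = 9839/10000 ≈ 0.983900
step 2 [2y] swap r/1=632/19207: DF=(1 − 632/19207·(0.983900))/(1+632/19207) = 1171/1250 ≈ 0.936800
step 3 [3y] bond c/1=19/400: DF=(4175319/4000000 − 19/400·(0.983900+0.936800))/(1+19/400) = 4547/5000 ≈ 0.909400

1 1 9839/10000
2 2 1171/1250
3 3 4547/5000
s(1y) = (1/(9839/10000) − 1)/(1) = 161/9839 ≈ 1.6363%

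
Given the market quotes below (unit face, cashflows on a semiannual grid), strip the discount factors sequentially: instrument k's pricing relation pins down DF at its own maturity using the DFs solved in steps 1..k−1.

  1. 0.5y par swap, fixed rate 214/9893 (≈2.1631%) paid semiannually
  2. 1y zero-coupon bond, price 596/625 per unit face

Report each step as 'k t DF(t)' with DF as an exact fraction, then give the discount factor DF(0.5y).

step 1 [0.5y] swap r/2=107/9893: DF=(1 − 107/9893·(0))/(1+107/9893) = 9893/10000 ≈ 0.989300
step 2 [1y] zero: DF = P = 596/625 ≈ 0.953600

1 1/2 9893/10000
2 1 596/625
DF(0.5y) = 9893/10000 ≈ 0.989300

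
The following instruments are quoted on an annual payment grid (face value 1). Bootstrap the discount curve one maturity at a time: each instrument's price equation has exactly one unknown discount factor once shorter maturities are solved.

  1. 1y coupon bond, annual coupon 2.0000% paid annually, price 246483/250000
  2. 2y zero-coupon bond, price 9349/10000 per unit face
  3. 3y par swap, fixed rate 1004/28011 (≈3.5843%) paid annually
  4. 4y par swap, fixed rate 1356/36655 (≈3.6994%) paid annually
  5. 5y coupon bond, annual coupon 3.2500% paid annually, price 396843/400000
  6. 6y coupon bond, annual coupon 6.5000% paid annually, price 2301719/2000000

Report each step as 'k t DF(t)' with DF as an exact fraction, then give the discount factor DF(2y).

step 1 [1y] bond c/1=1/50: DF=(246483/250000 − 1/50·(0))/(1+1/50) = 4833/5000 ≈ 0.966600
step 2 [2y] zero: DF = P = 9349/10000 ≈ 0.934900
step 3 [3y] swap r/1=1004/28011: DF=(1 − 1004/28011·(0.966600+0.934900))/(1+1004/28011) = 2249/2500 ≈ 0.899600
step 4 [4y] swap r/1=1356/36655: DF=(1 − 1356/36655·(0.966600+0.934900+0.899600))/(1+1356/36655) = 2161/2500 ≈ 0.864400
step 5 [5y] bond c/1=13/400: DF=(396843/400000 − 13/400·(0.966600+0.934900+0.899600+0.864400))/(1+13/400) = 1691/2000 ≈ 0.845500
step 6 [6y] bond c/1=13/200: DF=(2301719/2000000 − 13/200·(0.966600+0.934900+0.899600+0.864400+0.845500))/(1+13/200) = 8053/10000 ≈ 0.805300

1 1 4833/5000
2 2 9349/10000
3 3 2249/2500
4 4 2161/2500
5 5 1691/2000
6 6 8053/10000
DF(2y) = 9349/10000 ≈ 0.934900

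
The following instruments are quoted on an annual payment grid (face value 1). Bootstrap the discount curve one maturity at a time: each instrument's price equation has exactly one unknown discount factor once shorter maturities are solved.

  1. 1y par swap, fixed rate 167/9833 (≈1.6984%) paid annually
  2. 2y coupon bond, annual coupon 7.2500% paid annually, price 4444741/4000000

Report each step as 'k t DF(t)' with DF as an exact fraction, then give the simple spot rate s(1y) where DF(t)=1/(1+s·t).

1 1 9833/10000
2 2 606/625
s(1y) = (1/(9833/10000) − 1)/(1) = 167/9833 ≈ 1.6984%

step 1 [1y] swap r/1=167/9833: DF=(1 − 167/9833·(0))/(1+167/9833) = 9833/10000 ≈ 0.983300
step 2 [2y] bond c/1=29/400: DF=(4444741/4000000 − 29/400·(0.983300))/(1+29/400) = 606/625 ≈ 0.969600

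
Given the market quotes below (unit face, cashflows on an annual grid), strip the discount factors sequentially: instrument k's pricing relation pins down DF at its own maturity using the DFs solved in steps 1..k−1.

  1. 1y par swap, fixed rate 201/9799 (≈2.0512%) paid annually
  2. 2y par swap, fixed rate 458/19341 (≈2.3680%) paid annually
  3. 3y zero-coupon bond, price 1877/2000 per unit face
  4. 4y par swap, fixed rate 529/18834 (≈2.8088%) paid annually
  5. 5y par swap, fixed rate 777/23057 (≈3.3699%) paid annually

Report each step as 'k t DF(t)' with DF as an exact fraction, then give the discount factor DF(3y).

1 1 9799/10000
2 2 4771/5000
3 3 1877/2000
4 4 4471/5000
5 5 4223/5000
DF(3y) = 1877/2000 ≈ 0.938500

step 1 [1y] swap r/1=201/9799: DF=(1 − 201/9799·(0))/(1+201/9799) = 9799/10000 ≈ 0.979900
step 2 [2y] swap r/1=458/19341: DF=(1 − 458/19341·(0.979900))/(1+458/19341) = 4771/5000 ≈ 0.954200
step 3 [3y] zero: DF = P = 1877/2000 ≈ 0.938500
step 4 [4y] swap r/1=529/18834: DF=(1 − 529/18834·(0.979900+0.954200+0.938500))/(1+529/18834) = 4471/5000 ≈ 0.894200
step 5 [5y] swap r/1=777/23057: DF=(1 − 777/23057·(0.979900+0.954200+0.938500+0.894200))/(1+777/23057) = 4223/5000 ≈ 0.844600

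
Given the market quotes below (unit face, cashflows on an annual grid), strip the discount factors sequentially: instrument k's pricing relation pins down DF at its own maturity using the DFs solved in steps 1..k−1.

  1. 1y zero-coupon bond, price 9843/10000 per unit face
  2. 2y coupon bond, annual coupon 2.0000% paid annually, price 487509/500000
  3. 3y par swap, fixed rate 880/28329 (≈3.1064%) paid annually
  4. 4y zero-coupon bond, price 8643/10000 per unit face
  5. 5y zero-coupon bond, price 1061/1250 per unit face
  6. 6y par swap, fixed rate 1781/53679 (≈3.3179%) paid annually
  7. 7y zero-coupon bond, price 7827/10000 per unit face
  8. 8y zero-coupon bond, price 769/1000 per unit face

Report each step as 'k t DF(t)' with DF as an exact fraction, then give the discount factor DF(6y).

1 1 9843/10000
2 2 4683/5000
3 3 114/125
4 4 8643/10000
5 5 1061/1250
6 6 8219/10000
7 7 7827/10000
8 8 769/1000
DF(6y) = 8219/10000 ≈ 0.821900

step 1 [1y] zero: DF = P = 9843/10000 ≈ 0.984300
step 2 [2y] bond c/1=1/50: DF=(487509/500000 − 1/50·(0.984300))/(1+1/50) = 4683/5000 ≈ 0.936600
step 3 [3y] swap r/1=880/28329: DF=(1 − 880/28329·(0.984300+0.936600))/(1+880/28329) = 114/125 ≈ 0.912000
step 4 [4y] zero: DF = P = 8643/10000 ≈ 0.864300
step 5 [5y] zero: DF = P = 1061/1250 ≈ 0.848800
step 6 [6y] swap r/1=1781/53679: DF=(1 − 1781/53679·(0.984300+0.936600+0.912000+0.864300+0.848800))/(1+1781/53679) = 8219/10000 ≈ 0.821900
step 7 [7y] zero: DF = P = 7827/10000 ≈ 0.782700
step 8 [8y] zero: DF = P = 769/1000 ≈ 0.769000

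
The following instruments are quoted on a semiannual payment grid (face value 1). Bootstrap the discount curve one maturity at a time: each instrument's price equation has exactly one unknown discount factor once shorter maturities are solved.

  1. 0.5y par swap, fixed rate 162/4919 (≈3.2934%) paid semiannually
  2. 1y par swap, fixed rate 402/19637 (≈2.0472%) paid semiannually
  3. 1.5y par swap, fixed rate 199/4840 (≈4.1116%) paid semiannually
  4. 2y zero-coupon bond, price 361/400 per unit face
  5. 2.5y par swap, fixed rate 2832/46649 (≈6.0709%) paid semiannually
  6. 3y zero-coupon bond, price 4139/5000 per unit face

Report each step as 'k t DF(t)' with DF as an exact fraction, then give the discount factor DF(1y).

1 1/2 4919/5000
2 1 9799/10000
3 3/2 9403/10000
4 2 361/400
5 5/2 1073/1250
6 3 4139/5000
DF(1y) = 9799/10000 ≈ 0.979900

step 1 [0.5y] swap r/2=81/4919: DF=(1 − 81/4919·(0))/(1+81/4919) = 4919/5000 ≈ 0.983800
step 2 [1y] swap r/2=201/19637: DF=(1 − 201/19637·(0.983800))/(1+201/19637) = 9799/10000 ≈ 0.979900
step 3 [1.5y] swap r/2=199/9680: DF=(1 − 199/9680·(0.983800+0.979900))/(1+199/9680) = 9403/10000 ≈ 0.940300
step 4 [2y] zero: DF = P = 361/400 ≈ 0.902500
step 5 [2.5y] swap r/2=1416/46649: DF=(1 − 1416/46649·(0.983800+0.979900+0.940300+0.902500))/(1+1416/46649) = 1073/1250 ≈ 0.858400
step 6 [3y] zero: DF = P = 4139/5000 ≈ 0.827800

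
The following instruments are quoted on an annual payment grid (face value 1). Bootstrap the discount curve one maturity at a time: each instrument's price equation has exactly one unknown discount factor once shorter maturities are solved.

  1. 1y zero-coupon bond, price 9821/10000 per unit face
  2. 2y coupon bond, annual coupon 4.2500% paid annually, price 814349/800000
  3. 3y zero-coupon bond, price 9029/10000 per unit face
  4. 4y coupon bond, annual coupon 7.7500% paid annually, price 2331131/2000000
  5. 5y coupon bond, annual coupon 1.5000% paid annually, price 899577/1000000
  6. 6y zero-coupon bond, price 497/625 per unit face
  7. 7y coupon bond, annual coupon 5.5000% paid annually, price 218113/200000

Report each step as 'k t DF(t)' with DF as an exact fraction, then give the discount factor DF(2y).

1 1 9821/10000
2 2 2341/2500
3 3 9029/10000
4 4 2197/2500
5 5 2079/2500
6 6 497/625
7 7 189/250
DF(2y) = 2341/2500 ≈ 0.936400

step 1 [1y] zero: DF = P = 9821/10000 ≈ 0.982100
step 2 [2y] bond c/1=17/400: DF=(814349/800000 − 17/400·(0.982100))/(1+17/400) = 2341/2500 ≈ 0.936400
step 3 [3y] zero: DF = P = 9029/10000 ≈ 0.902900
step 4 [4y] bond c/1=31/400: DF=(2331131/2000000 − 31/400·(0.982100+0.936400+0.902900))/(1+31/400) = 2197/2500 ≈ 0.878800
step 5 [5y] bond c/1=3/200: DF=(899577/1000000 − 3/200·(0.982100+0.936400+0.902900+0.878800))/(1+3/200) = 2079/2500 ≈ 0.831600
step 6 [6y] zero: DF = P = 497/625 ≈ 0.795200
step 7 [7y] bond c/1=11/200: DF=(218113/200000 − 11/200·(0.982100+0.936400+0.902900+0.878800+0.831600+0.795200))/(1+11/200) = 189/250 ≈ 0.756000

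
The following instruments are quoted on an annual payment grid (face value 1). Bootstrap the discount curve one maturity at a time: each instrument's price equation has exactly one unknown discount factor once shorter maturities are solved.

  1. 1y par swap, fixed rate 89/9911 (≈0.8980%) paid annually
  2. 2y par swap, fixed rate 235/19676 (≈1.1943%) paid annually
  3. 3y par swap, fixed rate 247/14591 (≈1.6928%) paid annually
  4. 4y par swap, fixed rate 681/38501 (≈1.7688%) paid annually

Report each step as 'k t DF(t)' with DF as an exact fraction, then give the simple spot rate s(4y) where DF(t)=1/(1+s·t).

1 1 9911/10000
2 2 1953/2000
3 3 4753/5000
4 4 9319/10000
s(4y) = (1/(9319/10000) − 1)/(4) = 681/37276 ≈ 1.8269%

step 1 [1y] swap r/1=89/9911: DF=(1 − 89/9911·(0))/(1+89/9911) = 9911/10000 ≈ 0.991100
step 2 [2y] swap r/1=235/19676: DF=(1 − 235/19676·(0.991100))/(1+235/19676) = 1953/2000 ≈ 0.976500
step 3 [3y] swap r/1=247/14591: DF=(1 − 247/14591·(0.991100+0.976500))/(1+247/14591) = 4753/5000 ≈ 0.950600
step 4 [4y] swap r/1=681/38501: DF=(1 − 681/38501·(0.991100+0.976500+0.950600))/(1+681/38501) = 9319/10000 ≈ 0.931900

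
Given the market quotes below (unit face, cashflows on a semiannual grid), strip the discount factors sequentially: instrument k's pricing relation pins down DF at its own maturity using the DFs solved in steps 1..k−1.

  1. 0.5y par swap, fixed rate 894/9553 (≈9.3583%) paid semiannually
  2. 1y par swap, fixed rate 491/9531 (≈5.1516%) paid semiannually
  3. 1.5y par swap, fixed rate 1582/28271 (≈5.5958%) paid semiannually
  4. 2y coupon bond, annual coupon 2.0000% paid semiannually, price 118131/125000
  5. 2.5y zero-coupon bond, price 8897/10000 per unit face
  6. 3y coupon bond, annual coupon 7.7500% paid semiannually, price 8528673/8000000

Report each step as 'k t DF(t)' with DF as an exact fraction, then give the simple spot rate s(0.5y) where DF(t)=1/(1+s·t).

1 1/2 9553/10000
2 1 9509/10000
3 3/2 9209/10000
4 2 9077/10000
5 5/2 8897/10000
6 3 4269/5000
s(0.5y) = (1/(9553/10000) − 1)/(1/2) = 894/9553 ≈ 9.3583%

step 1 [0.5y] swap r/2=447/9553: DF=(1 − 447/9553·(0))/(1+447/9553) = 9553/10000 ≈ 0.955300
step 2 [1y] swap r/2=491/19062: DF=(1 − 491/19062·(0.955300))/(1+491/19062) = 9509/10000 ≈ 0.950900
step 3 [1.5y] swap r/2=791/28271: DF=(1 − 791/28271·(0.955300+0.950900))/(1+791/28271) = 9209/10000 ≈ 0.920900
step 4 [2y] bond c/2=1/100: DF=(118131/125000 − 1/100·(0.955300+0.950900+0.920900))/(1+1/100) = 9077/10000 ≈ 0.907700
step 5 [2.5y] zero: DF = P = 8897/10000 ≈ 0.889700
step 6 [3y] bond c/2=31/800: DF=(8528673/8000000 − 31/800·(0.955300+0.950900+0.920900+0.907700+0.889700))/(1+31/800) = 4269/5000 ≈ 0.853800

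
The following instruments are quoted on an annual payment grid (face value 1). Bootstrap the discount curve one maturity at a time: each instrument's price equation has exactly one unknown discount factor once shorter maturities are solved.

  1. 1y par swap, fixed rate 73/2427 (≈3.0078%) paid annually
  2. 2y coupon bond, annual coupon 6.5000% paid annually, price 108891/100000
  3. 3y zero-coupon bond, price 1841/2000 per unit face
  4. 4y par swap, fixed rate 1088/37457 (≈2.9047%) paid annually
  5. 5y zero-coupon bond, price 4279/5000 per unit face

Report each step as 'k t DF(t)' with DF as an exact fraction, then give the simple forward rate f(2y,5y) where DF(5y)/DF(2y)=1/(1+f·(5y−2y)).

step 1 [1y] swap r/1=73/2427: DF=(1 − 73/2427·(0))/(1+73/2427) = 2427/2500 ≈ 0.970800
step 2 [2y] bond c/1=13/200: DF=(108891/100000 − 13/200·(0.970800))/(1+13/200) = 602/625 ≈ 0.963200
step 3 [3y] zero: DF = P = 1841/2000 ≈ 0.920500
step 4 [4y] swap r/1=1088/37457: DF=(1 − 1088/37457·(0.970800+0.963200+0.920500))/(1+1088/37457) = 557/625 ≈ 0.891200
step 5 [5y] zero: DF = P = 4279/5000 ≈ 0.855800

1 1 2427/2500
2 2 602/625
3 3 1841/2000
4 4 557/625
5 5 4279/5000
f(2y,5y) = ((602/625)/(4279/5000) − 1)/(3) = 179/4279 ≈ 4.1832%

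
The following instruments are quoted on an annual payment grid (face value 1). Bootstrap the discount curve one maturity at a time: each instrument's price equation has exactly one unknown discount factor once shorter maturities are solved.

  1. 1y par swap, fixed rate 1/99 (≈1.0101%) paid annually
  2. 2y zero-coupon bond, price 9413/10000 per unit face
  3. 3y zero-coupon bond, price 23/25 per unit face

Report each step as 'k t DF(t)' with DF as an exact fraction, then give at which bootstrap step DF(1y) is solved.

1 1 99/100
2 2 9413/10000
3 3 23/25
DF(1y) is solved at step 1

step 1 [1y] swap r/1=1/99: DF=(1 − 1/99·(0))/(1+1/99) = 99/100 ≈ 0.990000
step 2 [2y] zero: DF = P = 9413/10000 ≈ 0.941300
step 3 [3y] zero: DF = P = 23/25 ≈ 0.920000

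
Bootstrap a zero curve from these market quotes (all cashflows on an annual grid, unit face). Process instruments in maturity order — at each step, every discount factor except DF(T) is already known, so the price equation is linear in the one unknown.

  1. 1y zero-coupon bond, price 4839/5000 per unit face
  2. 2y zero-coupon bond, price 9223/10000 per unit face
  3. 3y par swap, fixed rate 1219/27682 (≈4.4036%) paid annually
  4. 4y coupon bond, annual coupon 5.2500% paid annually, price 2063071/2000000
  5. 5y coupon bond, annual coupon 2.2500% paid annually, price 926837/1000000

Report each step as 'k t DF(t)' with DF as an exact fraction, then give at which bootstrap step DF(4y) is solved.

step 1 [1y] zero: DF = P = 4839/5000 ≈ 0.967800
step 2 [2y] zero: DF = P = 9223/10000 ≈ 0.922300
step 3 [3y] swap r/1=1219/27682: DF=(1 − 1219/27682·(0.967800+0.922300))/(1+1219/27682) = 8781/10000 ≈ 0.878100
step 4 [4y] bond c/1=21/400: DF=(2063071/2000000 − 21/400·(0.967800+0.922300+0.878100))/(1+21/400) = 421/500 ≈ 0.842000
step 5 [5y] bond c/1=9/400: DF=(926837/1000000 − 9/400·(0.967800+0.922300+0.878100+0.842000))/(1+9/400) = 827/1000 ≈ 0.827000

1 1 4839/5000
2 2 9223/10000
3 3 8781/10000
4 4 421/500
5 5 827/1000
DF(4y) is solved at step 4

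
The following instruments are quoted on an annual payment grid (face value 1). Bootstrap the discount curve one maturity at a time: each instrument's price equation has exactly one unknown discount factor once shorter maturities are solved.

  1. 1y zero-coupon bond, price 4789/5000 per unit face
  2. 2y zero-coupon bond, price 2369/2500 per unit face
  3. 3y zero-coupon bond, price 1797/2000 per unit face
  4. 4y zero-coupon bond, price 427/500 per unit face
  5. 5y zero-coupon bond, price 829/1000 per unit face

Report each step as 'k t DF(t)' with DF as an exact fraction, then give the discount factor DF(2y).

1 1 4789/5000
2 2 2369/2500
3 3 1797/2000
4 4 427/500
5 5 829/1000
DF(2y) = 2369/2500 ≈ 0.947600

step 1 [1y] zero: DF = P = 4789/5000 ≈ 0.957800
step 2 [2y] zero: DF = P = 2369/2500 ≈ 0.947600
step 3 [3y] zero: DF = P = 1797/2000 ≈ 0.898500
step 4 [4y] zero: DF = P = 427/500 ≈ 0.854000
step 5 [5y] zero: DF = P = 829/1000 ≈ 0.829000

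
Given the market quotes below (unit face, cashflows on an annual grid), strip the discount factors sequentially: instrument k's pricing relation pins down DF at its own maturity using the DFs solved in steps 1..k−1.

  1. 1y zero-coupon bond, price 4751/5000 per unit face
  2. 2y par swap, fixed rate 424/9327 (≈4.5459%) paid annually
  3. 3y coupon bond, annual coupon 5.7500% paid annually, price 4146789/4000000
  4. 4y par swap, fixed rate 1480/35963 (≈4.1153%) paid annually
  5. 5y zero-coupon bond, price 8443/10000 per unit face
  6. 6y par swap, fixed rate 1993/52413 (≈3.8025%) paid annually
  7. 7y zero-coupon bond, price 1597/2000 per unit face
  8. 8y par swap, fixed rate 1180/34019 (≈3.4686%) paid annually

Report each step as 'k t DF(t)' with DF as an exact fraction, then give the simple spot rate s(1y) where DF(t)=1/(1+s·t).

step 1 [1y] zero: DF = P = 4751/5000 ≈ 0.950200
step 2 [2y] swap r/1=424/9327: DF=(1 − 424/9327·(0.950200))/(1+424/9327) = 572/625 ≈ 0.915200
step 3 [3y] bond c/1=23/400: DF=(4146789/4000000 − 23/400·(0.950200+0.915200))/(1+23/400) = 8789/10000 ≈ 0.878900
step 4 [4y] swap r/1=1480/35963: DF=(1 − 1480/35963·(0.950200+0.915200+0.878900))/(1+1480/35963) = 213/250 ≈ 0.852000
step 5 [5y] zero: DF = P = 8443/10000 ≈ 0.844300
step 6 [6y] swap r/1=1993/52413: DF=(1 − 1993/52413·(0.950200+0.915200+0.878900+0.852000+0.844300))/(1+1993/52413) = 8007/10000 ≈ 0.800700
step 7 [7y] zero: DF = P = 1597/2000 ≈ 0.798500
step 8 [8y] swap r/1=1180/34019: DF=(1 − 1180/34019·(0.950200+0.915200+0.878900+0.852000+0.844300+0.800700+0.798500))/(1+1180/34019) = 191/250 ≈ 0.764000

1 1 4751/5000
2 2 572/625
3 3 8789/10000
4 4 213/250
5 5 8443/10000
6 6 8007/10000
7 7 1597/2000
8 8 191/250
s(1y) = (1/(4751/5000) − 1)/(1) = 249/4751 ≈ 5.2410%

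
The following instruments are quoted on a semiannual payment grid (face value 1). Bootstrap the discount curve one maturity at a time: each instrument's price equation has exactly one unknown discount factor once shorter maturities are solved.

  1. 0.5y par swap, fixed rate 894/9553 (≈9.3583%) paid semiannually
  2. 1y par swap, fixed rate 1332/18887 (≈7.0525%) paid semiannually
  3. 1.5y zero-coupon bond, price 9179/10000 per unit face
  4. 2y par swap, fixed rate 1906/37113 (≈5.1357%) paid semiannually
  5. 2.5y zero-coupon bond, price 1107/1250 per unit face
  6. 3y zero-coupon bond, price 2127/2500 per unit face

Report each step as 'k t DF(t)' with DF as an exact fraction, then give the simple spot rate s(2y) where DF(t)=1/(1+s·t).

step 1 [0.5y] swap r/2=447/9553: DF=(1 − 447/9553·(0))/(1+447/9553) = 9553/10000 ≈ 0.955300
step 2 [1y] swap r/2=666/18887: DF=(1 − 666/18887·(0.955300))/(1+666/18887) = 4667/5000 ≈ 0.933400
step 3 [1.5y] zero: DF = P = 9179/10000 ≈ 0.917900
step 4 [2y] swap r/2=953/37113: DF=(1 − 953/37113·(0.955300+0.933400+0.917900))/(1+953/37113) = 9047/10000 ≈ 0.904700
step 5 [2.5y] zero: DF = P = 1107/1250 ≈ 0.885600
step 6 [3y] zero: DF = P = 2127/2500 ≈ 0.850800

1 1/2 9553/10000
2 1 4667/5000
3 3/2 9179/10000
4 2 9047/10000
5 5/2 1107/1250
6 3 2127/2500
s(2y) = (1/(9047/10000) − 1)/(2) = 953/18094 ≈ 5.2669%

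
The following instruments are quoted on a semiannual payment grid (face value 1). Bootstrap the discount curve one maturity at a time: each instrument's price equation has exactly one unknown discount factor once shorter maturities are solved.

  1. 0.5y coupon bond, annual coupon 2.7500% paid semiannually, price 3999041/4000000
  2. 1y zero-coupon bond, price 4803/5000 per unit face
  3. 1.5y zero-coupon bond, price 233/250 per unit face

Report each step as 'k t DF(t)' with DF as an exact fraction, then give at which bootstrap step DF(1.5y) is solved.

step 1 [0.5y] bond c/2=11/800: DF=(3999041/4000000 − 11/800·(0))/(1+11/800) = 4931/5000 ≈ 0.986200
step 2 [1y] zero: DF = P = 4803/5000 ≈ 0.960600
step 3 [1.5y] zero: DF = P = 233/250 ≈ 0.932000

1 1/2 4931/5000
2 1 4803/5000
3 3/2 233/250
DF(1.5y) is solved at step 3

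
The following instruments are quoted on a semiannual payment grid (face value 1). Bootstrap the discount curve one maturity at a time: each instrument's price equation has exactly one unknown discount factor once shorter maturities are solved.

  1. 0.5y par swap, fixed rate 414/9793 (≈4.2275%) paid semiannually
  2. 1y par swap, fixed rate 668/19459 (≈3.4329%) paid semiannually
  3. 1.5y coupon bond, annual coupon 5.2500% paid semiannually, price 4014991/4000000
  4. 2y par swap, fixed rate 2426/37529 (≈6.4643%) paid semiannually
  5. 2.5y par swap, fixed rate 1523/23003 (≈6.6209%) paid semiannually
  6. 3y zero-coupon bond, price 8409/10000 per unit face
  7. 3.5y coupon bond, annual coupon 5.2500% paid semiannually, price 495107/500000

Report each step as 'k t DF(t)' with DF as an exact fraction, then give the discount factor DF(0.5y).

1 1/2 9793/10000
2 1 4833/5000
3 3/2 9283/10000
4 2 8787/10000
5 5/2 8477/10000
6 3 8409/10000
7 7/2 8257/10000
DF(0.5y) = 9793/10000 ≈ 0.979300

step 1 [0.5y] swap r/2=207/9793: DF=(1 − 207/9793·(0))/(1+207/9793) = 9793/10000 ≈ 0.979300
step 2 [1y] swap r/2=334/19459: DF=(1 − 334/19459·(0.979300))/(1+334/19459) = 4833/5000 ≈ 0.966600
step 3 [1.5y] bond c/2=21/800: DF=(4014991/4000000 − 21/800·(0.979300+0.966600))/(1+21/800) = 9283/10000 ≈ 0.928300
step 4 [2y] swap r/2=1213/37529: DF=(1 − 1213/37529·(0.979300+0.966600+0.928300))/(1+1213/37529) = 8787/10000 ≈ 0.878700
step 5 [2.5y] swap r/2=1523/46006: DF=(1 − 1523/46006·(0.979300+0.966600+0.928300+0.878700))/(1+1523/46006) = 8477/10000 ≈ 0.847700
step 6 [3y] zero: DF = P = 8409/10000 ≈ 0.840900
step 7 [3.5y] bond c/2=21/800: DF=(495107/500000 − 21/800·(0.979300+0.966600+0.928300+0.878700+0.847700+0.840900))/(1+21/800) = 8257/10000 ≈ 0.825700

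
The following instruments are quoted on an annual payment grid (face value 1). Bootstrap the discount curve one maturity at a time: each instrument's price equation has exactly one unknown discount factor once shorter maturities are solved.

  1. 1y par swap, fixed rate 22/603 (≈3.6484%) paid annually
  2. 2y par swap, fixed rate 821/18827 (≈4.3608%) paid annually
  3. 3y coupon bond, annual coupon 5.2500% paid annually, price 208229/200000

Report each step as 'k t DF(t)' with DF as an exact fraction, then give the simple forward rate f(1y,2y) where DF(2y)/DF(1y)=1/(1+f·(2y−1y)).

1 1 603/625
2 2 9179/10000
3 3 8953/10000
f(1y,2y) = ((603/625)/(9179/10000) − 1)/(1) = 7/137 ≈ 5.1095%

step 1 [1y] swap r/1=22/603: DF=(1 − 22/603·(0))/(1+22/603) = 603/625 ≈ 0.964800
step 2 [2y] swap r/1=821/18827: DF=(1 − 821/18827·(0.964800))/(1+821/18827) = 9179/10000 ≈ 0.917900
step 3 [3y] bond c/1=21/400: DF=(208229/200000 − 21/400·(0.964800+0.917900))/(1+21/400) = 8953/10000 ≈ 0.895300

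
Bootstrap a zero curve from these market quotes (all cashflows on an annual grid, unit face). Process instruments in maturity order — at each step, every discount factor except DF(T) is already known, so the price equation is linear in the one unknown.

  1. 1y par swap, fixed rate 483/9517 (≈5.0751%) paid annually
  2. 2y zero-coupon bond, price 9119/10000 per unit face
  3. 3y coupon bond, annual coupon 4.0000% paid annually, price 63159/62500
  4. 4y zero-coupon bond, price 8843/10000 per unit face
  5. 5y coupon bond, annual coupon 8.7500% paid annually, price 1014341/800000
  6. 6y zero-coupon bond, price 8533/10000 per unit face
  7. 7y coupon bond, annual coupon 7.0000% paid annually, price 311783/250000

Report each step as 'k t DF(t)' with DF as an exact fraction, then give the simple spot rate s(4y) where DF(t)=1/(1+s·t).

1 1 9517/10000
2 2 9119/10000
3 3 9/10
4 4 8843/10000
5 5 2181/2500
6 6 8533/10000
7 7 407/500
s(4y) = (1/(8843/10000) − 1)/(4) = 1157/35372 ≈ 3.2709%

step 1 [1y] swap r/1=483/9517: DF=(1 − 483/9517·(0))/(1+483/9517) = 9517/10000 ≈ 0.951700
step 2 [2y] zero: DF = P = 9119/10000 ≈ 0.911900
step 3 [3y] bond c/1=1/25: DF=(63159/62500 − 1/25·(0.951700+0.911900))/(1+1/25) = 9/10 ≈ 0.900000
step 4 [4y] zero: DF = P = 8843/10000 ≈ 0.884300
step 5 [5y] bond c/1=7/80: DF=(1014341/800000 − 7/80·(0.951700+0.911900+0.900000+0.884300))/(1+7/80) = 2181/2500 ≈ 0.872400
step 6 [6y] zero: DF = P = 8533/10000 ≈ 0.853300
step 7 [7y] bond c/1=7/100: DF=(311783/250000 − 7/100·(0.951700+0.911900+0.900000+0.884300+0.872400+0.853300))/(1+7/100) = 407/500 ≈ 0.814000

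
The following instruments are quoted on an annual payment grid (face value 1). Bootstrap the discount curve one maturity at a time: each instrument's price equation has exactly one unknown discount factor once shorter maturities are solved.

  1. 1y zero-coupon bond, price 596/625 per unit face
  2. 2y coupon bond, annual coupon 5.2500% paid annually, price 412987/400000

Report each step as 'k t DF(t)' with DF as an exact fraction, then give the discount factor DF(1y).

1 1 596/625
2 2 4667/5000
DF(1y) = 596/625 ≈ 0.953600

step 1 [1y] zero: DF = P = 596/625 ≈ 0.953600
step 2 [2y] bond c/1=21/400: DF=(412987/400000 − 21/400·(0.953600))/(1+21/400) = 4667/5000 ≈ 0.933400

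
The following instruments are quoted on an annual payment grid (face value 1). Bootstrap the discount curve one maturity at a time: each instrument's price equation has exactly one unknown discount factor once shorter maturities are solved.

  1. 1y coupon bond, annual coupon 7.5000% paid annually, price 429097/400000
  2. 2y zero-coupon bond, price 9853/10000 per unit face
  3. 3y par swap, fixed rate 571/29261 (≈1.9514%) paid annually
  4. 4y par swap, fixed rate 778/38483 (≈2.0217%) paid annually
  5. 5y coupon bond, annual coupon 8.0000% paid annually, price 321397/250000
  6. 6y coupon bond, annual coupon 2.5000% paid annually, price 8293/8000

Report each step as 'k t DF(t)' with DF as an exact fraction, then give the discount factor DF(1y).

step 1 [1y] bond c/1=3/40: DF=(429097/400000 − 3/40·(0))/(1+3/40) = 9979/10000 ≈ 0.997900
step 2 [2y] zero: DF = P = 9853/10000 ≈ 0.985300
step 3 [3y] swap r/1=571/29261: DF=(1 − 571/29261·(0.997900+0.985300))/(1+571/29261) = 9429/10000 ≈ 0.942900
step 4 [4y] swap r/1=778/38483: DF=(1 − 778/38483·(0.997900+0.985300+0.942900))/(1+778/38483) = 4611/5000 ≈ 0.922200
step 5 [5y] bond c/1=2/25: DF=(321397/250000 − 2/25·(0.997900+0.985300+0.942900+0.922200))/(1+2/25) = 9053/10000 ≈ 0.905300
step 6 [6y] bond c/1=1/40: DF=(8293/8000 − 1/40·(0.997900+0.985300+0.942900+0.922200+0.905300))/(1+1/40) = 4477/5000 ≈ 0.895400

1 1 9979/10000
2 2 9853/10000
3 3 9429/10000
4 4 4611/5000
5 5 9053/10000
6 6 4477/5000
DF(1y) = 9979/10000 ≈ 0.997900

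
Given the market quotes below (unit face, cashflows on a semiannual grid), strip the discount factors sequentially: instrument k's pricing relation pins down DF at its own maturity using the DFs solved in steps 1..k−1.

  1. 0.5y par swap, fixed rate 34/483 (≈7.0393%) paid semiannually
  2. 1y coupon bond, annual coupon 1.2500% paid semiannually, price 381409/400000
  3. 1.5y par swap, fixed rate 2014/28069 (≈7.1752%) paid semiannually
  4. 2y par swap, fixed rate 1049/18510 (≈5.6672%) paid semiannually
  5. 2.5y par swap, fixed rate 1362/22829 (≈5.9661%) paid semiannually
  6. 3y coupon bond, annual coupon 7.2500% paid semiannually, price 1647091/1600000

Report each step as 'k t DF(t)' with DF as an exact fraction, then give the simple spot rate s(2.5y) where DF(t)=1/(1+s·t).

step 1 [0.5y] swap r/2=17/483: DF=(1 − 17/483·(0))/(1+17/483) = 483/500 ≈ 0.966000
step 2 [1y] bond c/2=1/160: DF=(381409/400000 − 1/160·(0.966000))/(1+1/160) = 1177/1250 ≈ 0.941600
step 3 [1.5y] swap r/2=1007/28069: DF=(1 − 1007/28069·(0.966000+0.941600))/(1+1007/28069) = 8993/10000 ≈ 0.899300
step 4 [2y] swap r/2=1049/37020: DF=(1 − 1049/37020·(0.966000+0.941600+0.899300))/(1+1049/37020) = 8951/10000 ≈ 0.895100
step 5 [2.5y] swap r/2=681/22829: DF=(1 − 681/22829·(0.966000+0.941600+0.899300+0.895100))/(1+681/22829) = 4319/5000 ≈ 0.863800
step 6 [3y] bond c/2=29/800: DF=(1647091/1600000 − 29/800·(0.966000+0.941600+0.899300+0.895100+0.863800))/(1+29/800) = 8337/10000 ≈ 0.833700

1 1/2 483/500
2 1 1177/1250
3 3/2 8993/10000
4 2 8951/10000
5 5/2 4319/5000
6 3 8337/10000
s(2.5y) = (1/(4319/5000) − 1)/(5/2) = 1362/21595 ≈ 6.3070%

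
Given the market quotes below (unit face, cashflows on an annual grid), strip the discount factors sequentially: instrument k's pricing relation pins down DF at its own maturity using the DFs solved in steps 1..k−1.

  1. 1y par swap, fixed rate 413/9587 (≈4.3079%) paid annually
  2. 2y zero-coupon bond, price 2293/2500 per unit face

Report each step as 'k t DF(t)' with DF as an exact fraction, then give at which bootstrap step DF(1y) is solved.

1 1 9587/10000
2 2 2293/2500
DF(1y) is solved at step 1

step 1 [1y] swap r/1=413/9587: DF=(1 − 413/9587·(0))/(1+413/9587) = 9587/10000 ≈ 0.958700
step 2 [2y] zero: DF = P = 2293/2500 ≈ 0.917200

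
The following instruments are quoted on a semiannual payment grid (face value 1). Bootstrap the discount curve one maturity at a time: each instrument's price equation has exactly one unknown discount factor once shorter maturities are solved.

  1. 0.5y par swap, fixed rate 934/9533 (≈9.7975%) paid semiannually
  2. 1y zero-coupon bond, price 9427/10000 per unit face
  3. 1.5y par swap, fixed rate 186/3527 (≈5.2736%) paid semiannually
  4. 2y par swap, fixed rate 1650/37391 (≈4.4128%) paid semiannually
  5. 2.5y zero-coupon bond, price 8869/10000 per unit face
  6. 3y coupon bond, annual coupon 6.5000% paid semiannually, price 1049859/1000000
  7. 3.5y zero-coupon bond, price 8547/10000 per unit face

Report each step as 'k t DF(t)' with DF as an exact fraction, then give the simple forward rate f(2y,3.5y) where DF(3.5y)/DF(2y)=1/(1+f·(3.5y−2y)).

step 1 [0.5y] swap r/2=467/9533: DF=(1 − 467/9533·(0))/(1+467/9533) = 9533/10000 ≈ 0.953300
step 2 [1y] zero: DF = P = 9427/10000 ≈ 0.942700
step 3 [1.5y] swap r/2=93/3527: DF=(1 − 93/3527·(0.953300+0.942700))/(1+93/3527) = 1157/1250 ≈ 0.925600
step 4 [2y] swap r/2=825/37391: DF=(1 − 825/37391·(0.953300+0.942700+0.925600))/(1+825/37391) = 367/400 ≈ 0.917500
step 5 [2.5y] zero: DF = P = 8869/10000 ≈ 0.886900
step 6 [3y] bond c/2=13/400: DF=(1049859/1000000 − 13/400·(0.953300+0.942700+0.925600+0.917500+0.886900))/(1+13/400) = 1089/1250 ≈ 0.871200
step 7 [3.5y] zero: DF = P = 8547/10000 ≈ 0.854700

1 1/2 9533/10000
2 1 9427/10000
3 3/2 1157/1250
4 2 367/400
5 5/2 8869/10000
6 3 1089/1250
7 7/2 8547/10000
f(2y,3.5y) = ((367/400)/(8547/10000) − 1)/(3/2) = 1256/25641 ≈ 4.8984%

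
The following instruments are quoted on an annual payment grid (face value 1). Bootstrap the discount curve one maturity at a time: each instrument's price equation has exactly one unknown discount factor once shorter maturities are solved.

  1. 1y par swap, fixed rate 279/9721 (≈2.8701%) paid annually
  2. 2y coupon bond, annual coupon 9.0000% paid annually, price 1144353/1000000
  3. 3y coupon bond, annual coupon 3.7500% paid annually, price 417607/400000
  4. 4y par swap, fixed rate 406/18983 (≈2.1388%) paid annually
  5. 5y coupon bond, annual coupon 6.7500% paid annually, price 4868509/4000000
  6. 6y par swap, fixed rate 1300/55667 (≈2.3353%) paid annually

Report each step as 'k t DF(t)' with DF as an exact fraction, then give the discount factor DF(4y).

step 1 [1y] swap r/1=279/9721: DF=(1 − 279/9721·(0))/(1+279/9721) = 9721/10000 ≈ 0.972100
step 2 [2y] bond c/1=9/100: DF=(1144353/1000000 − 9/100·(0.972100))/(1+9/100) = 606/625 ≈ 0.969600
step 3 [3y] bond c/1=3/80: DF=(417607/400000 − 3/80·(0.972100+0.969600))/(1+3/80) = 9361/10000 ≈ 0.936100
step 4 [4y] swap r/1=406/18983: DF=(1 − 406/18983·(0.972100+0.969600+0.936100))/(1+406/18983) = 2297/2500 ≈ 0.918800
step 5 [5y] bond c/1=27/400: DF=(4868509/4000000 − 27/400·(0.972100+0.969600+0.936100+0.918800))/(1+27/400) = 9001/10000 ≈ 0.900100
step 6 [6y] swap r/1=1300/55667: DF=(1 − 1300/55667·(0.972100+0.969600+0.936100+0.918800+0.900100))/(1+1300/55667) = 87/100 ≈ 0.870000

1 1 9721/10000
2 2 606/625
3 3 9361/10000
4 4 2297/2500
5 5 9001/10000
6 6 87/100
DF(4y) = 2297/2500 ≈ 0.918800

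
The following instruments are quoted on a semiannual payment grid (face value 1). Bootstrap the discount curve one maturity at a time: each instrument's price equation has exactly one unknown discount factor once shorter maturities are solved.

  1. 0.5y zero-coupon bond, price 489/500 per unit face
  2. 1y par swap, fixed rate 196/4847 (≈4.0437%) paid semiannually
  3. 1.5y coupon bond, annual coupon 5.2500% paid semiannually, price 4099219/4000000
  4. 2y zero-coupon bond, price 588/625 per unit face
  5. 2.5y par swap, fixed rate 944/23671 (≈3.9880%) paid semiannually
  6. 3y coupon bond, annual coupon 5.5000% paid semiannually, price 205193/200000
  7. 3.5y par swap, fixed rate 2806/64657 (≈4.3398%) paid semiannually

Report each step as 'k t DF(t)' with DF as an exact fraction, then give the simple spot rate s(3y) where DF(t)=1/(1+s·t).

1 1/2 489/500
2 1 1201/1250
3 3/2 949/1000
4 2 588/625
5 5/2 566/625
6 3 4359/5000
7 7/2 8597/10000
s(3y) = (1/(4359/5000) − 1)/(3) = 641/13077 ≈ 4.9017%

step 1 [0.5y] zero: DF = P = 489/500 ≈ 0.978000
step 2 [1y] swap r/2=98/4847: DF=(1 − 98/4847·(0.978000))/(1+98/4847) = 1201/1250 ≈ 0.960800
step 3 [1.5y] bond c/2=21/800: DF=(4099219/4000000 − 21/800·(0.978000+0.960800))/(1+21/800) = 949/1000 ≈ 0.949000
step 4 [2y] zero: DF = P = 588/625 ≈ 0.940800
step 5 [2.5y] swap r/2=472/23671: DF=(1 − 472/23671·(0.978000+0.960800+0.949000+0.940800))/(1+472/23671) = 566/625 ≈ 0.905600
step 6 [3y] bond c/2=11/400: DF=(205193/200000 − 11/400·(0.978000+0.960800+0.949000+0.940800+0.905600))/(1+11/400) = 4359/5000 ≈ 0.871800
step 7 [3.5y] swap r/2=1403/64657: DF=(1 − 1403/64657·(0.978000+0.960800+0.949000+0.940800+0.905600+0.871800))/(1+1403/64657) = 8597/10000 ≈ 0.859700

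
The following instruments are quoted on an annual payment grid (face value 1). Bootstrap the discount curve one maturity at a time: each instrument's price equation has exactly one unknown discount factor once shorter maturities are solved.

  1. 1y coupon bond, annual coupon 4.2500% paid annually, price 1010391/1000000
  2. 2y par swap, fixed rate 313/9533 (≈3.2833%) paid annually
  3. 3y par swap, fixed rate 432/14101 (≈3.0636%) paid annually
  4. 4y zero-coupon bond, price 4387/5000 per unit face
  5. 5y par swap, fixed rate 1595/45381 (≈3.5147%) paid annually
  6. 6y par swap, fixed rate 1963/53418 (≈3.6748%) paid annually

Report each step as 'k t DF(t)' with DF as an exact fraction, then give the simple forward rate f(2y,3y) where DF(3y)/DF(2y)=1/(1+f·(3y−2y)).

step 1 [1y] bond c/1=17/400: DF=(1010391/1000000 − 17/400·(0))/(1+17/400) = 2423/2500 ≈ 0.969200
step 2 [2y] swap r/1=313/9533: DF=(1 − 313/9533·(0.969200))/(1+313/9533) = 4687/5000 ≈ 0.937400
step 3 [3y] swap r/1=432/14101: DF=(1 − 432/14101·(0.969200+0.937400))/(1+432/14101) = 571/625 ≈ 0.913600
step 4 [4y] zero: DF = P = 4387/5000 ≈ 0.877400
step 5 [5y] swap r/1=1595/45381: DF=(1 − 1595/45381·(0.969200+0.937400+0.913600+0.877400))/(1+1595/45381) = 1681/2000 ≈ 0.840500
step 6 [6y] swap r/1=1963/53418: DF=(1 − 1963/53418·(0.969200+0.937400+0.913600+0.877400+0.840500))/(1+1963/53418) = 8037/10000 ≈ 0.803700

1 1 2423/2500
2 2 4687/5000
3 3 571/625
4 4 4387/5000
5 5 1681/2000
6 6 8037/10000
f(2y,3y) = ((4687/5000)/(571/625) − 1)/(1) = 119/4568 ≈ 2.6051%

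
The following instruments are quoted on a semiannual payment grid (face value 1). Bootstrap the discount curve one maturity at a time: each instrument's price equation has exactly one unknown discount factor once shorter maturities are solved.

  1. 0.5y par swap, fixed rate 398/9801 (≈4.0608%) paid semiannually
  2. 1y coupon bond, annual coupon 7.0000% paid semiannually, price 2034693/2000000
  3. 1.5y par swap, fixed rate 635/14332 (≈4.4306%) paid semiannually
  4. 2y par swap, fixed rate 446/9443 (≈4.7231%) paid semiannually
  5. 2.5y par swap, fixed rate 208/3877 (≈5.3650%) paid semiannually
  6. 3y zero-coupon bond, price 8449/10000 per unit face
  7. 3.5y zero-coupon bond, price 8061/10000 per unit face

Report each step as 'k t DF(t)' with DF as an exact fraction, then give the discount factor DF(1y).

step 1 [0.5y] swap r/2=199/9801: DF=(1 − 199/9801·(0))/(1+199/9801) = 9801/10000 ≈ 0.980100
step 2 [1y] bond c/2=7/200: DF=(2034693/2000000 − 7/200·(0.980100))/(1+7/200) = 4749/5000 ≈ 0.949800
step 3 [1.5y] swap r/2=635/28664: DF=(1 − 635/28664·(0.980100+0.949800))/(1+635/28664) = 1873/2000 ≈ 0.936500
step 4 [2y] swap r/2=223/9443: DF=(1 − 223/9443·(0.980100+0.949800+0.936500))/(1+223/9443) = 2277/2500 ≈ 0.910800
step 5 [2.5y] swap r/2=104/3877: DF=(1 − 104/3877·(0.980100+0.949800+0.936500+0.910800))/(1+104/3877) = 547/625 ≈ 0.875200
step 6 [3y] zero: DF = P = 8449/10000 ≈ 0.844900
step 7 [3.5y] zero: DF = P = 8061/10000 ≈ 0.806100

1 1/2 9801/10000
2 1 4749/5000
3 3/2 1873/2000
4 2 2277/2500
5 5/2 547/625
6 3 8449/10000
7 7/2 8061/10000
DF(1y) = 4749/5000 ≈ 0.949800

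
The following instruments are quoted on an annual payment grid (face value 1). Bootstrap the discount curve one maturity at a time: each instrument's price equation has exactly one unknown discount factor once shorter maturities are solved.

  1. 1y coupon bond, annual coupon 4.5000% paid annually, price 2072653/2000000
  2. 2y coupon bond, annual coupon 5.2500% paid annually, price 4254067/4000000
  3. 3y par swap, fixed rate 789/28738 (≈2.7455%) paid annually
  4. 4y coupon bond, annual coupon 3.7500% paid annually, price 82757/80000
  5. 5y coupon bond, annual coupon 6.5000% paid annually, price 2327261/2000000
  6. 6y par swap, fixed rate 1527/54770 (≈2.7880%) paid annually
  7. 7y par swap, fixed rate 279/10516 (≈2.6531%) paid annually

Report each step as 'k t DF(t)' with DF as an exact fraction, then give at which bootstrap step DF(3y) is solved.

1 1 9917/10000
2 2 961/1000
3 3 9211/10000
4 4 2233/2500
5 5 8627/10000
6 6 8473/10000
7 7 4163/5000
DF(3y) is solved at step 3

step 1 [1y] bond c/1=9/200: DF=(2072653/2000000 − 9/200·(0))/(1+9/200) = 9917/10000 ≈ 0.991700
step 2 [2y] bond c/1=21/400: DF=(4254067/4000000 − 21/400·(0.991700))/(1+21/400) = 961/1000 ≈ 0.961000
step 3 [3y] swap r/1=789/28738: DF=(1 − 789/28738·(0.991700+0.961000))/(1+789/28738) = 9211/10000 ≈ 0.921100
step 4 [4y] bond c/1=3/80: DF=(82757/80000 − 3/80·(0.991700+0.961000+0.921100))/(1+3/80) = 2233/2500 ≈ 0.893200
step 5 [5y] bond c/1=13/200: DF=(2327261/2000000 − 13/200·(0.991700+0.961000+0.921100+0.893200))/(1+13/200) = 8627/10000 ≈ 0.862700
step 6 [6y] swap r/1=1527/54770: DF=(1 − 1527/54770·(0.991700+0.961000+0.921100+0.893200+0.862700))/(1+1527/54770) = 8473/10000 ≈ 0.847300
step 7 [7y] swap r/1=279/10516: DF=(1 − 279/10516·(0.991700+0.961000+0.921100+0.893200+0.862700+0.847300))/(1+279/10516) = 4163/5000 ≈ 0.832600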